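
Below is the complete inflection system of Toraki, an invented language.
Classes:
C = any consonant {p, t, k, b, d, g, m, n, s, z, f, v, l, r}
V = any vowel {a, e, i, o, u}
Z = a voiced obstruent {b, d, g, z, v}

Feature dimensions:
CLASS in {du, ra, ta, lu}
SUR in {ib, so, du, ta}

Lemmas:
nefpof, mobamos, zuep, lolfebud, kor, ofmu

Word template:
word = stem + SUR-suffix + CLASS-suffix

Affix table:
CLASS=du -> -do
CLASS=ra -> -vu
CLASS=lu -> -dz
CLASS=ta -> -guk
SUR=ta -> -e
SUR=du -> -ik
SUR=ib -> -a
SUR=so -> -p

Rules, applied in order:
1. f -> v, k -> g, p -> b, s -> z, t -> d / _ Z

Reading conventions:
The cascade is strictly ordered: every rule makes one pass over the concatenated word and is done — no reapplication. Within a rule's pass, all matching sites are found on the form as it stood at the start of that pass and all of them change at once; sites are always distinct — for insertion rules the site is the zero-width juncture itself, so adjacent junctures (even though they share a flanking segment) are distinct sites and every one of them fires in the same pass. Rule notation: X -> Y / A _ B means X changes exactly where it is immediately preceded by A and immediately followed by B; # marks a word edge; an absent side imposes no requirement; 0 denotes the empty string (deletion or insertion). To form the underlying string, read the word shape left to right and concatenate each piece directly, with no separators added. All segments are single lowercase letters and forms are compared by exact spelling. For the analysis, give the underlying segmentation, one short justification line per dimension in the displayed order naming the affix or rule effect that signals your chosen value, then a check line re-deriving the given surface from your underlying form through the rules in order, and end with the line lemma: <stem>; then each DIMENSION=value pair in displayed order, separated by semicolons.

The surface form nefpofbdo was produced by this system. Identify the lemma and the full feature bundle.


underlying: nefpof-p-do
CLASS=du - signalled by the affix -do
SUR=so - signalled by the affix -p
check: nefpofpdo -> nefpofbdo
lemma: nefpof; CLASS=du; SUR=so


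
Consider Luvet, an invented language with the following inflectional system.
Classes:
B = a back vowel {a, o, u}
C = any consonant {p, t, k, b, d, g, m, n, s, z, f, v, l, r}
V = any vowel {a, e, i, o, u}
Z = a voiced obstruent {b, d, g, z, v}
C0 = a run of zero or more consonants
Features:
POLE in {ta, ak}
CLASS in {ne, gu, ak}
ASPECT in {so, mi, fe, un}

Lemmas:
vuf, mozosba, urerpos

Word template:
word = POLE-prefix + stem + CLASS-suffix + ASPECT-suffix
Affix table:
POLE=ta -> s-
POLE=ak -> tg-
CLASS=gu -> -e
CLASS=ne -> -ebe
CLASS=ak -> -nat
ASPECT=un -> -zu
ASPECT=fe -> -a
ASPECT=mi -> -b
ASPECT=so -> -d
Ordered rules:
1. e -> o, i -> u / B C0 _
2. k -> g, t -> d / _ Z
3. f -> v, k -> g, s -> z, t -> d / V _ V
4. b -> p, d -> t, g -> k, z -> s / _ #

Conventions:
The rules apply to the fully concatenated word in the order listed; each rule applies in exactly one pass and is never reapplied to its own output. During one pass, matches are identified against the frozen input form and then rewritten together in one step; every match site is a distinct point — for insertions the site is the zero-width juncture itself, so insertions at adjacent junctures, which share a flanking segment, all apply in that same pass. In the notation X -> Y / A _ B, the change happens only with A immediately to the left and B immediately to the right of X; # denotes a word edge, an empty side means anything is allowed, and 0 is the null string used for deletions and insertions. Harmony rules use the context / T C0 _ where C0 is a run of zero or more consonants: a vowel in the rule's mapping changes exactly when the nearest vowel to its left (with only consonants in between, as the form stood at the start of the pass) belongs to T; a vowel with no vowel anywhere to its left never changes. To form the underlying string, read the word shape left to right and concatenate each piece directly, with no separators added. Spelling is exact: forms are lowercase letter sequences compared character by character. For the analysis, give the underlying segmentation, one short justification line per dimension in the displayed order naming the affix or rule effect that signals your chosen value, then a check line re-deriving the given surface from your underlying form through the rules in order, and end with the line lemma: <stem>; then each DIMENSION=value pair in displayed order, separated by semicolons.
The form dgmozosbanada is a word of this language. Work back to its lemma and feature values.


underlying: tg-mozosba-nat-a
POLE=ak - signalled by the affix tg-
CLASS=ak - signalled by the affix -nat
ASPECT=fe - signalled by the affix -a
check: tgmozosbanata -> tgmozosbanata -> dgmozosbanata -> dgmozosbanada -> dgmozosbanada
lemma: mozosba; POLE=ak; CLASS=ak; ASPECT=fe


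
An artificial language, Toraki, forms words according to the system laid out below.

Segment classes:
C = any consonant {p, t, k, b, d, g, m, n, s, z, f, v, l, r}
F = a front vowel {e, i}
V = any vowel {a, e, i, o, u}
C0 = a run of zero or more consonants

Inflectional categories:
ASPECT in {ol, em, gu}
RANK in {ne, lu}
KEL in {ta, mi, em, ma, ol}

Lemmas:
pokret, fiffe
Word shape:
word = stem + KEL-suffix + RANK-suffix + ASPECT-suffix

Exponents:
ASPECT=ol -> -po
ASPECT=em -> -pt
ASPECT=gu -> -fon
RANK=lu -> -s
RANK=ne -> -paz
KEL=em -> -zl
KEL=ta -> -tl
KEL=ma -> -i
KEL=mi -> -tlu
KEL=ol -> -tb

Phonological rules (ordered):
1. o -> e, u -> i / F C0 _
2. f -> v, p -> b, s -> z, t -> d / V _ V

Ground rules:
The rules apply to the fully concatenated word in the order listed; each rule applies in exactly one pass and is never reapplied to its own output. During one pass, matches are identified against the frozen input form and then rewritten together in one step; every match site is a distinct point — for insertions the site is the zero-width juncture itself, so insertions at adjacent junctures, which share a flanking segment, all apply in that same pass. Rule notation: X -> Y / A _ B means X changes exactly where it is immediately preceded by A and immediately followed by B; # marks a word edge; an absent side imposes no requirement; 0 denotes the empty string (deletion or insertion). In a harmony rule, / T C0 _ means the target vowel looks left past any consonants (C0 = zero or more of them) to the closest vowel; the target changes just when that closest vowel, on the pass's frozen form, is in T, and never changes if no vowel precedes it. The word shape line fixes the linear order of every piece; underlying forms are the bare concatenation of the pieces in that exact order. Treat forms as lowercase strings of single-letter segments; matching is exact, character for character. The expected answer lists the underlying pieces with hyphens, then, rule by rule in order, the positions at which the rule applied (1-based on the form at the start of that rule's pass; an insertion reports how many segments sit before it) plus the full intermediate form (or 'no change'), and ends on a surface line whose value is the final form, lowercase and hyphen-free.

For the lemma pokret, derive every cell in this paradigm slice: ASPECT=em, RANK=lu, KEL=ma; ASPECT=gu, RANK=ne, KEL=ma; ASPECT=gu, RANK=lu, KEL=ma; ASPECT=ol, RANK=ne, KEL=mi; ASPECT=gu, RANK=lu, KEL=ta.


cell ASPECT=em, RANK=lu, KEL=ma:
underlying: pokret-i-s-pt
1. o -> e, u -> i / F C0 _: no change
2. f -> v, p -> b, s -> z, t -> d / V _ V: fires at position(s) 6: pokredispt
surface: pokredispt

cell ASPECT=gu, RANK=ne, KEL=ma:
underlying: pokret-i-paz-fon
1. o -> e, u -> i / F C0 _: no change
2. f -> v, p -> b, s -> z, t -> d / V _ V: fires at position(s) 6, 8: pokredibazfon
surface: pokredibazfon

cell ASPECT=gu, RANK=lu, KEL=ma:
underlying: pokret-i-s-fon
1. o -> e, u -> i / F C0 _: fires at position(s) 10: pokretisfen
2. f -> v, p -> b, s -> z, t -> d / V _ V: fires at position(s) 6: pokredisfen
surface: pokredisfen

cell ASPECT=ol, RANK=ne, KEL=mi:
underlying: pokret-tlu-paz-po
1. o -> e, u -> i / F C0 _: fires at position(s) 9: pokrettlipazpo
2. f -> v, p -> b, s -> z, t -> d / V _ V: fires at position(s) 10: pokrettlibazpo
surface: pokrettlibazpo

cell ASPECT=gu, RANK=lu, KEL=ta:
underlying: pokret-tl-s-fon
1. o -> e, u -> i / F C0 _: fires at position(s) 11: pokrettlsfen
2. f -> v, p -> b, s -> z, t -> d / V _ V: no change
surface: pokrettlsfen


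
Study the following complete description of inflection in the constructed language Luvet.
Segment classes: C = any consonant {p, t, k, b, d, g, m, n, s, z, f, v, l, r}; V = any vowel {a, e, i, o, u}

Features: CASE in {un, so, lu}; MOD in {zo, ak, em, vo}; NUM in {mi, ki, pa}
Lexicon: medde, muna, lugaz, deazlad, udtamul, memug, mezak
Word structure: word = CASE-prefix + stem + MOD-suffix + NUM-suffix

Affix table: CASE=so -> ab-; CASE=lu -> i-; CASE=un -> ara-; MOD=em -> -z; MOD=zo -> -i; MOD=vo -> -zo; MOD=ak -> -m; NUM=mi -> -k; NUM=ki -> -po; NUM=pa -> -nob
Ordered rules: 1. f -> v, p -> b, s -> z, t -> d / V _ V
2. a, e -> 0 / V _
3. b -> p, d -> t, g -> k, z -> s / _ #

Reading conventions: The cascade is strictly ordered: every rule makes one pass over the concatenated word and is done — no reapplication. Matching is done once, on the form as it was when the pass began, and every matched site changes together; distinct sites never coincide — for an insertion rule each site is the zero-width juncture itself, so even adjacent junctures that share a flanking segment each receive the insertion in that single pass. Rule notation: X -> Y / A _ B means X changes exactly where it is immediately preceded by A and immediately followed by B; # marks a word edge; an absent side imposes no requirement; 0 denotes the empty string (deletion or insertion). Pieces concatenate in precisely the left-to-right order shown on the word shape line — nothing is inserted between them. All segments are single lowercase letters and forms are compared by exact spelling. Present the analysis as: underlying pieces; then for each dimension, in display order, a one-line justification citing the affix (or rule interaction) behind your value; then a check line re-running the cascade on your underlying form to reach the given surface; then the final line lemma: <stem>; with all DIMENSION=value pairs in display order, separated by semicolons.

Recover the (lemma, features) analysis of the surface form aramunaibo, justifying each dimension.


underlying: ara-muna-i-po
CASE=un - signalled by the affix ara-
MOD=zo - signalled by the affix -i
NUM=ki - signalled by the affix -po
check: aramunaipo -> aramunaibo -> aramunaibo -> aramunaibo
lemma: muna; CASE=un; MOD=zo; NUM=ki


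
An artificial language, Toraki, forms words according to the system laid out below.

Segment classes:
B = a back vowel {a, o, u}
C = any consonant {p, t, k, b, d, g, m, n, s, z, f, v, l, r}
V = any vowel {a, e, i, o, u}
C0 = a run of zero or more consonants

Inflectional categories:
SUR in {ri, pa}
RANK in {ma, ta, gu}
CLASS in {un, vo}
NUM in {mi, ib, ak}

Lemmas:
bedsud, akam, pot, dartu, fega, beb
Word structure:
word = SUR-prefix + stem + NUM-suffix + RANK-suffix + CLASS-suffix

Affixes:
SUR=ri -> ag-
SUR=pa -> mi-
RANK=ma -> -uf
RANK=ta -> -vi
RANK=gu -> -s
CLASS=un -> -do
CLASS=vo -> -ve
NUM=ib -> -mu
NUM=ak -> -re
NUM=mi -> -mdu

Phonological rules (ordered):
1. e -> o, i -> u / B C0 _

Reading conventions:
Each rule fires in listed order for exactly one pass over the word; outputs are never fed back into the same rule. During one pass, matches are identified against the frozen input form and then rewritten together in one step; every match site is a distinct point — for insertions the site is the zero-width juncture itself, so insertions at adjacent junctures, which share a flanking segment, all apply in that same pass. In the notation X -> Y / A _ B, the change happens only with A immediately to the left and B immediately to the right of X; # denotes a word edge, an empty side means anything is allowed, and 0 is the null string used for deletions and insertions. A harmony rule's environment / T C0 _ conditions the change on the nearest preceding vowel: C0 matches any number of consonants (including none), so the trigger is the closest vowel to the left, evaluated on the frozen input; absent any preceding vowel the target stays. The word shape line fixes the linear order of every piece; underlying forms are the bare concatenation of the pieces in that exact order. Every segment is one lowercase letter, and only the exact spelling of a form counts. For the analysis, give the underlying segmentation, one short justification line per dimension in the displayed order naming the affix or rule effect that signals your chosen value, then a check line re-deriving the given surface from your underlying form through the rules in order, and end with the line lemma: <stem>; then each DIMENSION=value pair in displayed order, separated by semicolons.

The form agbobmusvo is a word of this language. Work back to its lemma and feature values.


underlying: ag-beb-mu-s-ve
SUR=ri - signalled by the affix ag-
RANK=gu - signalled by the affix -s
CLASS=vo - signalled by the affix -ve
NUM=ib - signalled by the affix -mu
check: agbebmusve -> agbobmusvo
lemma: beb; SUR=ri; RANK=gu; CLASS=vo; NUM=ib


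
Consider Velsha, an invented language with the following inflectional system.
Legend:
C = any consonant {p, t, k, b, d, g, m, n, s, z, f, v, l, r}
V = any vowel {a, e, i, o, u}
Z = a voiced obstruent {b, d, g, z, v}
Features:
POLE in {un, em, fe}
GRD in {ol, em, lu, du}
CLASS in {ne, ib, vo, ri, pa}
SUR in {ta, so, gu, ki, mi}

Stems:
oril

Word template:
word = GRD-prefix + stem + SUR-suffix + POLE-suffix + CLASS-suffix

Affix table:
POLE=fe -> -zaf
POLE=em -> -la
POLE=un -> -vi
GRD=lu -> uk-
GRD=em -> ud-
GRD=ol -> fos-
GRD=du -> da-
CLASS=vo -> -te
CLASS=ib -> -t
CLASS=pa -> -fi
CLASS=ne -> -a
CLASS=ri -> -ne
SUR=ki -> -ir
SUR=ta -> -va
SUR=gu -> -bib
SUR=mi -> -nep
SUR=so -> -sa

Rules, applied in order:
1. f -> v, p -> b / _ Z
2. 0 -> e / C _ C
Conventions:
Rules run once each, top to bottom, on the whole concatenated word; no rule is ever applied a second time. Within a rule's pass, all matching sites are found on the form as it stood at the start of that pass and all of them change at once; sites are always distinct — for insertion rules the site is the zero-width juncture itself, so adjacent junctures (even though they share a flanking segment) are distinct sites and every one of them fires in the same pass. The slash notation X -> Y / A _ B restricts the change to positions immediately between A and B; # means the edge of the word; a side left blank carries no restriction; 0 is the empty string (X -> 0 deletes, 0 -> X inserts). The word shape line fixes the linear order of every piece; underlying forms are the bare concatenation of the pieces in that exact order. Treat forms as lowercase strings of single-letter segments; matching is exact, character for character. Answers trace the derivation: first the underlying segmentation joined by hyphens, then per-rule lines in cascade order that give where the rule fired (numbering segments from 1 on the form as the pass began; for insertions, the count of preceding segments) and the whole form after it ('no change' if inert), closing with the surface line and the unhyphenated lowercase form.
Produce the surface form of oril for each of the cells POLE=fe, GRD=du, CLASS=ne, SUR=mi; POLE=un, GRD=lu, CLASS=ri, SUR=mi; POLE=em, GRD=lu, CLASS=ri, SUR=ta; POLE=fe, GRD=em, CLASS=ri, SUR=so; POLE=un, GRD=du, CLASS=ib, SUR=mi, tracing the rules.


cell POLE=fe, GRD=du, CLASS=ne, SUR=mi:
underlying: da-oril-nep-zaf-a
1. f -> v, p -> b / _ Z: fires at position(s) 9: daorilnebzafa
2. 0 -> e / C _ C: inserts after position(s) 6, 9: daorilenebezafa
surface: daorilenebezafa

cell POLE=un, GRD=lu, CLASS=ri, SUR=mi:
underlying: uk-oril-nep-vi-ne
1. f -> v, p -> b / _ Z: fires at position(s) 9: ukorilnebvine
2. 0 -> e / C _ C: inserts after position(s) 6, 9: ukorilenebevine
surface: ukorilenebevine

cell POLE=em, GRD=lu, CLASS=ri, SUR=ta:
underlying: uk-oril-va-la-ne
1. f -> v, p -> b / _ Z: no change
2. 0 -> e / C _ C: inserts after position(s) 6: ukorilevalane
surface: ukorilevalane

cell POLE=fe, GRD=em, CLASS=ri, SUR=so:
underlying: ud-oril-sa-zaf-ne
1. f -> v, p -> b / _ Z: no change
2. 0 -> e / C _ C: inserts after position(s) 6, 11: udorilesazafene
surface: udorilesazafene

cell POLE=un, GRD=du, CLASS=ib, SUR=mi:
underlying: da-oril-nep-vi-t
1. f -> v, p -> b / _ Z: fires at position(s) 9: daorilnebvit
2. 0 -> e / C _ C: inserts after position(s) 6, 9: daorilenebevit
surface: daorilenebevit


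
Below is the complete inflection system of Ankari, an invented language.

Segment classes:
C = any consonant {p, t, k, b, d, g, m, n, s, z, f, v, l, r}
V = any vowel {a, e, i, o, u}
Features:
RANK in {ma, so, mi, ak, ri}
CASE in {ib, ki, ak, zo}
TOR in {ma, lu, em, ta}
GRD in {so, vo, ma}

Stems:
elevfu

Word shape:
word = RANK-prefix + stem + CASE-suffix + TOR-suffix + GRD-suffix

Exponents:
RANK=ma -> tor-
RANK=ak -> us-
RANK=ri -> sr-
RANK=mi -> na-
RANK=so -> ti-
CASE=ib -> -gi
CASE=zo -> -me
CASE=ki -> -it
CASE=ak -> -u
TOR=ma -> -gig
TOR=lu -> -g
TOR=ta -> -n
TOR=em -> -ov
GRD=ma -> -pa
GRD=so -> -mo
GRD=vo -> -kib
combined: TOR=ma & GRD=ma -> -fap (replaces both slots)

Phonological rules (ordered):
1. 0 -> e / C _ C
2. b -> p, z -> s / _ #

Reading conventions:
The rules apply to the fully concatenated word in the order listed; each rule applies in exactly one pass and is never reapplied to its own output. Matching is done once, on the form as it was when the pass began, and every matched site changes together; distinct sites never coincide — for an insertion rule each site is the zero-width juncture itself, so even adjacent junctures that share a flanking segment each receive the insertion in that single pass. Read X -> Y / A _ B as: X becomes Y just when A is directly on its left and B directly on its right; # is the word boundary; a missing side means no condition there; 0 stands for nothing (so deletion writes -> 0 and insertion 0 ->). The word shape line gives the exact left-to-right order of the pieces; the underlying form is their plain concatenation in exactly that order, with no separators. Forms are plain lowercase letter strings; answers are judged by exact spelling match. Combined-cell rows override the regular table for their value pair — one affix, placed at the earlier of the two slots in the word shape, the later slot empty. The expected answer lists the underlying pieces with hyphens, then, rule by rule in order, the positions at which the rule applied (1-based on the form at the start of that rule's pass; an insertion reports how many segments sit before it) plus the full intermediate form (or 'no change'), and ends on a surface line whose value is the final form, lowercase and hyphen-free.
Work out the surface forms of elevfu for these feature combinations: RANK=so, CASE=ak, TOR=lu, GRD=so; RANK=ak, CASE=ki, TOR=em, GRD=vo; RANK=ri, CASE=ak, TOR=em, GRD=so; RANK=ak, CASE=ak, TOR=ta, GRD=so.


cell RANK=so, CASE=ak, TOR=lu, GRD=so:
underlying: ti-elevfu-u-g-mo
1. 0 -> e / C _ C: inserts after position(s) 6, 10: tielevefuugemo
2. b -> p, z -> s / _ #: no change
surface: tielevefuugemo

cell RANK=ak, CASE=ki, TOR=em, GRD=vo:
underlying: us-elevfu-it-ov-kib
1. 0 -> e / C _ C: inserts after position(s) 6, 12: uselevefuitovekib
2. b -> p, z -> s / _ #: fires at position(s) 17: uselevefuitovekip
surface: uselevefuitovekip

cell RANK=ri, CASE=ak, TOR=em, GRD=so:
underlying: sr-elevfu-u-ov-mo
1. 0 -> e / C _ C: inserts after position(s) 1, 6, 11: serelevefuuovemo
2. b -> p, z -> s / _ #: no change
surface: serelevefuuovemo

cell RANK=ak, CASE=ak, TOR=ta, GRD=so:
underlying: us-elevfu-u-n-mo
1. 0 -> e / C _ C: inserts after position(s) 6, 10: uselevefuunemo
2. b -> p, z -> s / _ #: no change
surface: uselevefuunemo


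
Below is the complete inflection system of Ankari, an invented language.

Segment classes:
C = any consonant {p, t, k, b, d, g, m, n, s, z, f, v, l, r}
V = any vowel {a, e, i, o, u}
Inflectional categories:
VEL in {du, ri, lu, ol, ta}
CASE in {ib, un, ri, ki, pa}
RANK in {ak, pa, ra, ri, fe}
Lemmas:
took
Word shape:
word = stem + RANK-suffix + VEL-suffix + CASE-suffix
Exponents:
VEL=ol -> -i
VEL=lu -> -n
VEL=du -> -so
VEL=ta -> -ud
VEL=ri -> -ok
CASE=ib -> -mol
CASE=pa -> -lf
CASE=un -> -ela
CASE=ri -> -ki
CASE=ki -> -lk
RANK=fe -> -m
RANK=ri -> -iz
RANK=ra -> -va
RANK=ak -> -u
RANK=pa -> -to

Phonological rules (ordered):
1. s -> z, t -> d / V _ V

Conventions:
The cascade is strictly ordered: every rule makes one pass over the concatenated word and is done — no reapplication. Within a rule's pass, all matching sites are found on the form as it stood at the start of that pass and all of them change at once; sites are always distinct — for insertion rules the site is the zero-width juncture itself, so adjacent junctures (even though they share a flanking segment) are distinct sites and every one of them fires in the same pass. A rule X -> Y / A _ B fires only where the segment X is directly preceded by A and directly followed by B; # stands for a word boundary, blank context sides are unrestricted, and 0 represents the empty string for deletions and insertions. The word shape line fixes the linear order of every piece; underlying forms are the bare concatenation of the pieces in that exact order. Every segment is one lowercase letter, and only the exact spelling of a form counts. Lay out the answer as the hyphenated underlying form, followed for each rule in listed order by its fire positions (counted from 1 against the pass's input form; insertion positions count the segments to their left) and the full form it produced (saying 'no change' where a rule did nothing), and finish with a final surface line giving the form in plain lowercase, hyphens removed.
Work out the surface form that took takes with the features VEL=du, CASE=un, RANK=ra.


underlying: took-va-so-ela
1. s -> z, t -> d / V _ V: fires at position(s) 7: tookvazoela
surface: tookvazoela


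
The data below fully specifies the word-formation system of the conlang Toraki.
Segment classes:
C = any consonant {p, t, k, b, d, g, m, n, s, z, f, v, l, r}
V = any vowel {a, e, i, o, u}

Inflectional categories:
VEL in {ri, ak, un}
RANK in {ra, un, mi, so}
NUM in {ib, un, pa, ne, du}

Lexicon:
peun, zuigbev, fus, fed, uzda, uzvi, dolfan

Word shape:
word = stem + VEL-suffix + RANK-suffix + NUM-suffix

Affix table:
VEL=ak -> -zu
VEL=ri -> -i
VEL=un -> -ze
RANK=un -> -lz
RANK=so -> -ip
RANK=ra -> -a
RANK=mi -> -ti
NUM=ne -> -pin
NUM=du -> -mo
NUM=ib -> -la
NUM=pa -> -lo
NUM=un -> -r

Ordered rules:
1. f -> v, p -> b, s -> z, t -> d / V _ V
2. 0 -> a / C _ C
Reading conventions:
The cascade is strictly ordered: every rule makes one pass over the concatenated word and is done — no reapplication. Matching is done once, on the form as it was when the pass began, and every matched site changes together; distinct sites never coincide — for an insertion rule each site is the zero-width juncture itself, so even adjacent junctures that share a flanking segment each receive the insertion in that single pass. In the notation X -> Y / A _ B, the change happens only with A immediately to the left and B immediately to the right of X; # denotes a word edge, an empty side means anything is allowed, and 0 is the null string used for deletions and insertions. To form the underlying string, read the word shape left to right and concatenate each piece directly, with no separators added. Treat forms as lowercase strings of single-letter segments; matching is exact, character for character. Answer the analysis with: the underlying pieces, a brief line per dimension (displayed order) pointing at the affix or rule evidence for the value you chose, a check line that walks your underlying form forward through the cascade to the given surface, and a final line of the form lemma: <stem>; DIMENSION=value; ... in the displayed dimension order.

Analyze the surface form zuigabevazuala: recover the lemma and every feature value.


underlying: zuigbev-zu-a-la
VEL=ak - signalled by the affix -zu
RANK=ra - signalled by the affix -a
NUM=ib - signalled by the affix -la
check: zuigbevzuala -> zuigbevzuala -> zuigabevazuala
lemma: zuigbev; VEL=ak; RANK=ra; NUM=ib


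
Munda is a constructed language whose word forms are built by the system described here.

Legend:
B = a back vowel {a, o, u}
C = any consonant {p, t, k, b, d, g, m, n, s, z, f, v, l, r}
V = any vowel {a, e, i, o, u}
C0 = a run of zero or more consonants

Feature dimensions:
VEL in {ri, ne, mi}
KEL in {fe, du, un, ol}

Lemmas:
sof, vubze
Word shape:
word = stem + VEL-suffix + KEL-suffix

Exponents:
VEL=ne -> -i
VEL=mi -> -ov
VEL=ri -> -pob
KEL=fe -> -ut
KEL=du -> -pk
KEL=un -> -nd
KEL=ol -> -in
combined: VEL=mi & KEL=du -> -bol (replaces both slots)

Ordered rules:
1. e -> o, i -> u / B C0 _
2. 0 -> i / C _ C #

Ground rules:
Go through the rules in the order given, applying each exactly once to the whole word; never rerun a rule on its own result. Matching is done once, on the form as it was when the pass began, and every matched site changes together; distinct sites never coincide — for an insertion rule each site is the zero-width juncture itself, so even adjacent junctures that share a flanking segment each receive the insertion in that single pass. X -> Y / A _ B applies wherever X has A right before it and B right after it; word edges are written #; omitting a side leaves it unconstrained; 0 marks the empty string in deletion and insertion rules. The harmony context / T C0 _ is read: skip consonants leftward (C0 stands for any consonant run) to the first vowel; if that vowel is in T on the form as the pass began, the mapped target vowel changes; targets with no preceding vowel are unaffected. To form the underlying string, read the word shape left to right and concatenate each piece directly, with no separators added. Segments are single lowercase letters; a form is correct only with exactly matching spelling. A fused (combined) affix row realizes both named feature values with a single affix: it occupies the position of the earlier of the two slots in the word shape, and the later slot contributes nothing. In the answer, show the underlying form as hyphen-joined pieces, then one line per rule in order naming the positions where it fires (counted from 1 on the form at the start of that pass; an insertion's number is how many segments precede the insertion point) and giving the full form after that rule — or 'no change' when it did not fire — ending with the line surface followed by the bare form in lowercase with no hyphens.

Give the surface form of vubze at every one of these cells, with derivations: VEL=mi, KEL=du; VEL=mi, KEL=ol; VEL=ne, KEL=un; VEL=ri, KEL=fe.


cell VEL=mi, KEL=du:
underlying: vubze-bol
1. e -> o, i -> u / B C0 _: fires at position(s) 5: vubzobol
2. 0 -> i / C _ C #: no change
surface: vubzobol

cell VEL=mi, KEL=ol:
underlying: vubze-ov-in
1. e -> o, i -> u / B C0 _: fires at position(s) 5, 8: vubzoovun
2. 0 -> i / C _ C #: no change
surface: vubzoovun

cell VEL=ne, KEL=un:
underlying: vubze-i-nd
1. e -> o, i -> u / B C0 _: fires at position(s) 5: vubzoind
2. 0 -> i / C _ C #: inserts after position(s) 7: vubzoinid
surface: vubzoinid

cell VEL=ri, KEL=fe:
underlying: vubze-pob-ut
1. e -> o, i -> u / B C0 _: fires at position(s) 5: vubzopobut
2. 0 -> i / C _ C #: no change
surface: vubzopobut


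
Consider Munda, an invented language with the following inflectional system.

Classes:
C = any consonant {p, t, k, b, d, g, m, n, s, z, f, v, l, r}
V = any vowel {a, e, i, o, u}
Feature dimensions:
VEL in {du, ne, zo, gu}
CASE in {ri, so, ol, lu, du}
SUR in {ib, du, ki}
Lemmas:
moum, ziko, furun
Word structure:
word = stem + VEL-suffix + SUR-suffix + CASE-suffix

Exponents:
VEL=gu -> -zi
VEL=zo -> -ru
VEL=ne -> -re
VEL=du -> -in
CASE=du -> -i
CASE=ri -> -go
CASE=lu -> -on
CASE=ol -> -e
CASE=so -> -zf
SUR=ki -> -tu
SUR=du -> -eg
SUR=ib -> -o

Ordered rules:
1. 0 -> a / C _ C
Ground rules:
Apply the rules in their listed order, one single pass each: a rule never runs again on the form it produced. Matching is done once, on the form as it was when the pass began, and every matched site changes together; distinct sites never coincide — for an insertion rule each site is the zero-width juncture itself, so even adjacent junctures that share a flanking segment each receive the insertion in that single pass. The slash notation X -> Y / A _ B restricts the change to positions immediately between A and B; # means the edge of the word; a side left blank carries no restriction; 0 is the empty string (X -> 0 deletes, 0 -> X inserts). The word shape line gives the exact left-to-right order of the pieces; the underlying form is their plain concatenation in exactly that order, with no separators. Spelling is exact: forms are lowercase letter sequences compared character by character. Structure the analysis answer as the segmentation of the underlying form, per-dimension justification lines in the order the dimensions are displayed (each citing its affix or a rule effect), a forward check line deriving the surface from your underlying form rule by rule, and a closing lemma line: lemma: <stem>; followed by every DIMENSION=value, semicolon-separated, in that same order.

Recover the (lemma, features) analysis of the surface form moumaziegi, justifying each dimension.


underlying: moum-zi-eg-i
VEL=gu - signalled by the affix -zi
CASE=du - signalled by the affix -i
SUR=du - signalled by the affix -eg
check: moumziegi -> moumaziegi
lemma: moum; VEL=gu; CASE=du; SUR=du


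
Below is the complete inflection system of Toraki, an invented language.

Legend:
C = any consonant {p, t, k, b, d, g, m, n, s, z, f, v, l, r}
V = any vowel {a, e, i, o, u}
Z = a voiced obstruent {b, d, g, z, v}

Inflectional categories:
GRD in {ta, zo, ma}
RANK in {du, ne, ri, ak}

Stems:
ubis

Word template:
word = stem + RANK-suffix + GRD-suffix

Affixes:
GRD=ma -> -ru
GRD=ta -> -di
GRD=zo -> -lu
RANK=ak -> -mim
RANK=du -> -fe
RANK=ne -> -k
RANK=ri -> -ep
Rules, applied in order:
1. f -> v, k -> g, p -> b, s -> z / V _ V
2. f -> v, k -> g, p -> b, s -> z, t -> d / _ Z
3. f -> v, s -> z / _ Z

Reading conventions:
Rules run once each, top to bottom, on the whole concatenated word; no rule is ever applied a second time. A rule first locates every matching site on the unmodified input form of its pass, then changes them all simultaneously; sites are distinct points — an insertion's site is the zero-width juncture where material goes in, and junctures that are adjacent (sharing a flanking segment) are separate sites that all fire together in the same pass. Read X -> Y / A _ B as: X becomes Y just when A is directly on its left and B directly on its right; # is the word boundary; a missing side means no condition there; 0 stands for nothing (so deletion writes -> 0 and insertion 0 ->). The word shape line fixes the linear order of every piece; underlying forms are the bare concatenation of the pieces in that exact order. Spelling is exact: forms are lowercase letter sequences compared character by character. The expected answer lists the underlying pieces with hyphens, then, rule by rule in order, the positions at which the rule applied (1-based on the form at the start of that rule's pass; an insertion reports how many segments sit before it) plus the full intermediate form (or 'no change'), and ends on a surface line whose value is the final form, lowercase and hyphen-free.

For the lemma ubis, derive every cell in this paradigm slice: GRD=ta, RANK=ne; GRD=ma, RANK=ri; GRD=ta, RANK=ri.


cell GRD=ta, RANK=ne:
underlying: ubis-k-di
1. f -> v, k -> g, p -> b, s -> z / V _ V: no change
2. f -> v, k -> g, p -> b, s -> z, t -> d / _ Z: fires at position(s) 5: ubisgdi
3. f -> v, s -> z / _ Z: fires at position(s) 4: ubizgdi
surface: ubizgdi

cell GRD=ma, RANK=ri:
underlying: ubis-ep-ru
1. f -> v, k -> g, p -> b, s -> z / V _ V: fires at position(s) 4: ubizepru
2. f -> v, k -> g, p -> b, s -> z, t -> d / _ Z: no change
3. f -> v, s -> z / _ Z: no change
surface: ubizepru

cell GRD=ta, RANK=ri:
underlying: ubis-ep-di
1. f -> v, k -> g, p -> b, s -> z / V _ V: fires at position(s) 4: ubizepdi
2. f -> v, k -> g, p -> b, s -> z, t -> d / _ Z: fires at position(s) 6: ubizebdi
3. f -> v, s -> z / _ Z: no change
surface: ubizebdi


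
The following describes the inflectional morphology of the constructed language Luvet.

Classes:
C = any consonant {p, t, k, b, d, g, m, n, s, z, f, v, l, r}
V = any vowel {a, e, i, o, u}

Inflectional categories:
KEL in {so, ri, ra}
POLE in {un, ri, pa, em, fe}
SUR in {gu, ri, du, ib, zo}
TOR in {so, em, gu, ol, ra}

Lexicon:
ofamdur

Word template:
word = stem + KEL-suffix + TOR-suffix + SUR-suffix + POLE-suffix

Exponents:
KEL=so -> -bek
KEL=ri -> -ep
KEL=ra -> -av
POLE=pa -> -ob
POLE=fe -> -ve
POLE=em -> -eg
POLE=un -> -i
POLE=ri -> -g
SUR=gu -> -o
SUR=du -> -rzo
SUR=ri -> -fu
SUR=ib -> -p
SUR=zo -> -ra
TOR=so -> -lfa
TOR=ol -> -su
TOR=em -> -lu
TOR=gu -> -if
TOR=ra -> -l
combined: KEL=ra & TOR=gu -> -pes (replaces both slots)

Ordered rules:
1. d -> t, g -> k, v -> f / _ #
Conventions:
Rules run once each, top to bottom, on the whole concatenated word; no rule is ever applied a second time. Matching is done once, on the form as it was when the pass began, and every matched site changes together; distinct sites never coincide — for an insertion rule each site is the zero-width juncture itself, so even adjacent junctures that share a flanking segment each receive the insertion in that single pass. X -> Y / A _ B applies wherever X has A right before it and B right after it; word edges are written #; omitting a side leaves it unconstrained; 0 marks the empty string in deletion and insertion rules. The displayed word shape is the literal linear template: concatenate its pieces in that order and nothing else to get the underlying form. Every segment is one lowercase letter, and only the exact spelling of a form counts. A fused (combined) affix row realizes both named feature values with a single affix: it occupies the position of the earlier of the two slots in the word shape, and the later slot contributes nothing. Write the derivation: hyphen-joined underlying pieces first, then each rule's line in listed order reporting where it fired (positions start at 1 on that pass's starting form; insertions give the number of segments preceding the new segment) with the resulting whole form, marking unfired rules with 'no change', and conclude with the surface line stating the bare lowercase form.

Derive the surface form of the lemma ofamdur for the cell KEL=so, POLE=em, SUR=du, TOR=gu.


underlying: ofamdur-bek-if-rzo-eg
1. d -> t, g -> k, v -> f / _ #: fires at position(s) 17: ofamdurbekifrzoek
surface: ofamdurbekifrzoek


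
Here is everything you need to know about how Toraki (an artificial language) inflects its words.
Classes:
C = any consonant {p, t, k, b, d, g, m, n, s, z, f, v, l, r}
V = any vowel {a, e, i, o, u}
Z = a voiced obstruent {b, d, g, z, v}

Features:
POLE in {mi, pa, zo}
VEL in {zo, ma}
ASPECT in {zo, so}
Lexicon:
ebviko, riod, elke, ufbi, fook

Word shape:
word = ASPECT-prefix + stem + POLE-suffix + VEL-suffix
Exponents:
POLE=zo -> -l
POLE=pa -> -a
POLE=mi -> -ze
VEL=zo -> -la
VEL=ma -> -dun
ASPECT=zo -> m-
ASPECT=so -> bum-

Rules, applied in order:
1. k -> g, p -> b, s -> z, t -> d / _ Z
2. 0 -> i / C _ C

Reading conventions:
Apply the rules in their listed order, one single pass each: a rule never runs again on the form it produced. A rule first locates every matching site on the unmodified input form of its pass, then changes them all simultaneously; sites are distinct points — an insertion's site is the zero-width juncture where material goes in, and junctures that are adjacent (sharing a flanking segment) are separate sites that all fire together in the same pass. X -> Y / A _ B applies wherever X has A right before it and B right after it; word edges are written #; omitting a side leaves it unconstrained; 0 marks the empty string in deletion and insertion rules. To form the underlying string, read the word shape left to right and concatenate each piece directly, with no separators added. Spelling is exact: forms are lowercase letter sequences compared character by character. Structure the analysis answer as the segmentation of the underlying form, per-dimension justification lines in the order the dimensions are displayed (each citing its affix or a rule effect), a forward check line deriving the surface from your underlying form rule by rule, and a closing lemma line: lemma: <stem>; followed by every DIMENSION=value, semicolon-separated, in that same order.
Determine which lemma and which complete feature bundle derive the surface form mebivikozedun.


underlying: m-ebviko-ze-dun
POLE=mi - signalled by the affix -ze
VEL=ma - signalled by the affix -dun
ASPECT=zo - signalled by the affix m-
check: mebvikozedun -> mebvikozedun -> mebivikozedun
lemma: ebviko; POLE=mi; VEL=ma; ASPECT=zo


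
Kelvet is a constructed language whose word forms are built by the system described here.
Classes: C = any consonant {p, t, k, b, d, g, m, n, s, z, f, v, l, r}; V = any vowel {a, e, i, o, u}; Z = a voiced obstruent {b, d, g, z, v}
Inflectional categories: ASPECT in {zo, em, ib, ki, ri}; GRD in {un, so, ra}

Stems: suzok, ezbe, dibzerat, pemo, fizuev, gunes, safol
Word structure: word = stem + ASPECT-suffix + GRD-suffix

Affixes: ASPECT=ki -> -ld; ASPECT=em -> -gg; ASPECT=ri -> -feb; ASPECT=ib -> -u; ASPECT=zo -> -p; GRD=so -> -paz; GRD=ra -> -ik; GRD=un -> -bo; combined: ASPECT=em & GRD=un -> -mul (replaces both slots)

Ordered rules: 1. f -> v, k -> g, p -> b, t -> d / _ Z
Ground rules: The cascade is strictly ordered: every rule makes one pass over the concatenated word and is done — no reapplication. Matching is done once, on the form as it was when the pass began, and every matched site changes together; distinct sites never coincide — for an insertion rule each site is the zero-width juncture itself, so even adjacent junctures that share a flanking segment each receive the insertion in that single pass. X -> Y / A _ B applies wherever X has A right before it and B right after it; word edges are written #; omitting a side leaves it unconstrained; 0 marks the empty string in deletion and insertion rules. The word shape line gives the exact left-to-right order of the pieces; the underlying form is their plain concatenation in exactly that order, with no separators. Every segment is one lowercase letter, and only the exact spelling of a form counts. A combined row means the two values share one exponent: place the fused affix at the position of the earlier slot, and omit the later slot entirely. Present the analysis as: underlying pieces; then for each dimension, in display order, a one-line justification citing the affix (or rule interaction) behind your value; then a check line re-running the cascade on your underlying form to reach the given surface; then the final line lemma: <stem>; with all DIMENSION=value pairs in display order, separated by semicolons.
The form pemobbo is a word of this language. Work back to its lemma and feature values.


underlying: pemo-p-bo
ASPECT=zo - signalled by the affix -p
GRD=un - signalled by the affix -bo
check: pemopbo -> pemobbo
lemma: pemo; ASPECT=zo; GRD=un


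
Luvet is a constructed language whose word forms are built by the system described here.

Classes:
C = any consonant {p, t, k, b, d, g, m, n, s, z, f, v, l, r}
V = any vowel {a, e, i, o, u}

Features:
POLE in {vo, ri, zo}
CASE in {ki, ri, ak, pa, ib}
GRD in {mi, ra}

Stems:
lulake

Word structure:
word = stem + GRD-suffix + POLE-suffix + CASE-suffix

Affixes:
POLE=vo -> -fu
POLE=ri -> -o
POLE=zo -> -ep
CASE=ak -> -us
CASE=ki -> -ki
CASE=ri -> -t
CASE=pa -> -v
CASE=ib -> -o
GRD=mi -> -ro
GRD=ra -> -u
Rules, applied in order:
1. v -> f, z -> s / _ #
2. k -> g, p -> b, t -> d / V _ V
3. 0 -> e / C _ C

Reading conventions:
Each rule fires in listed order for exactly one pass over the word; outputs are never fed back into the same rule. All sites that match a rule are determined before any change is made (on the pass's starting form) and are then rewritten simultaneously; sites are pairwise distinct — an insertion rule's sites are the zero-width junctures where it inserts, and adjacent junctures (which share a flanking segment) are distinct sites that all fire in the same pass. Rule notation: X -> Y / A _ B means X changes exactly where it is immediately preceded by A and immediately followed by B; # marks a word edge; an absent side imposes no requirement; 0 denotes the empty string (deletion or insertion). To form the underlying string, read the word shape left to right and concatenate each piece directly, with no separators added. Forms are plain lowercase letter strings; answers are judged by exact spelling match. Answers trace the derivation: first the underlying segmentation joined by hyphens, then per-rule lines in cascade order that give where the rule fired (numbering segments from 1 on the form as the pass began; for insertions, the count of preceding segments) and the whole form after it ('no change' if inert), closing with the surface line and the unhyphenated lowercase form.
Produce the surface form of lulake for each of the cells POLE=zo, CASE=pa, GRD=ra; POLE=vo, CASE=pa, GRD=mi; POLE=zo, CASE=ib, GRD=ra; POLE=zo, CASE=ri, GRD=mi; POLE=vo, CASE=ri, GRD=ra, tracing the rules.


cell POLE=zo, CASE=pa, GRD=ra:
underlying: lulake-u-ep-v
1. v -> f, z -> s / _ #: fires at position(s) 10: lulakeuepf
2. k -> g, p -> b, t -> d / V _ V: fires at position(s) 5: lulageuepf
3. 0 -> e / C _ C: inserts after position(s) 9: lulageuepef
surface: lulageuepef

cell POLE=vo, CASE=pa, GRD=mi:
underlying: lulake-ro-fu-v
1. v -> f, z -> s / _ #: fires at position(s) 11: lulakerofuf
2. k -> g, p -> b, t -> d / V _ V: fires at position(s) 5: lulagerofuf
3. 0 -> e / C _ C: no change
surface: lulagerofuf

cell POLE=zo, CASE=ib, GRD=ra:
underlying: lulake-u-ep-o
1. v -> f, z -> s / _ #: no change
2. k -> g, p -> b, t -> d / V _ V: fires at position(s) 5, 9: lulageuebo
3. 0 -> e / C _ C: no change
surface: lulageuebo

cell POLE=zo, CASE=ri, GRD=mi:
underlying: lulake-ro-ep-t
1. v -> f, z -> s / _ #: no change
2. k -> g, p -> b, t -> d / V _ V: fires at position(s) 5: lulageroept
3. 0 -> e / C _ C: inserts after position(s) 10: lulageroepet
surface: lulageroepet

cell POLE=vo, CASE=ri, GRD=ra:
underlying: lulake-u-fu-t
1. v -> f, z -> s / _ #: no change
2. k -> g, p -> b, t -> d / V _ V: fires at position(s) 5: lulageufut
3. 0 -> e / C _ C: no change
surface: lulageufut
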